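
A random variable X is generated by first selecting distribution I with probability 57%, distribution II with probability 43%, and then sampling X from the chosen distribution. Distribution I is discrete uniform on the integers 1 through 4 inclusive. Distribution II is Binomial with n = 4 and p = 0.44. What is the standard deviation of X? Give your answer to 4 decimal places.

Per component, I: μ=2.5, E[X²]=7.5; II: μ=1.76, E[X²]=4.0832.
E[X] = 0.57·2.5 + 0.43·1.76 = 2.1818.
E[X²] = 0.57·7.5 + 0.43·4.0832 = 6.03078.
Var(X) = E[X²] − (E[X])² = 6.03078 − 4.76025 = 1.27052.
SD(X) = √1.27052 = 1.12718.

1.1272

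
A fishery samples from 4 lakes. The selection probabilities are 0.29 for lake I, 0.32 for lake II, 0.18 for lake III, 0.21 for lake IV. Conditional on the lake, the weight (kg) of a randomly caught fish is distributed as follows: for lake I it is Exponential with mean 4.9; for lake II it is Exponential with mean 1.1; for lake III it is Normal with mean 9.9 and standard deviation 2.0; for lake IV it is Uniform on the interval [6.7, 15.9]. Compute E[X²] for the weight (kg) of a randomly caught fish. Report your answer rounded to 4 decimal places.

61.3581

For each component E[X²] = Var + (mean)², giving I: 48.02; II: 2.42; III: 102.01; IV: 134.743.
Overall E[X²] = 0.29·48.02 + 0.32·2.42 + 0.18·102.01 + 0.21·134.743 = 61.3581.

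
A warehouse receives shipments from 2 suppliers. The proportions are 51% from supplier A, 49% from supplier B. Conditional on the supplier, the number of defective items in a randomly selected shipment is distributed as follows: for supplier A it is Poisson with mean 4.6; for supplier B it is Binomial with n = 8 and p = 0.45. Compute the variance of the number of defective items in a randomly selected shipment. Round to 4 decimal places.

3.5661

Per component, A: μ=4.6, E[X²]=25.76; B: μ=3.6, E[X²]=14.94.
E[X] = 0.51·4.6 + 0.49·3.6 = 4.11.
E[X²] = 0.51·25.76 + 0.49·14.94 = 20.4582.
Var(X) = E[X²] − (E[X])² = 20.4582 − 16.8921 = 3.5661.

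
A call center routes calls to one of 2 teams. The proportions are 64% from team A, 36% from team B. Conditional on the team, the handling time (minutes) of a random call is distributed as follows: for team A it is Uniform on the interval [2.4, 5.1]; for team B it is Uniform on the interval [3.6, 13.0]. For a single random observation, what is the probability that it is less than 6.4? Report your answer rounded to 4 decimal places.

Conditional on each team, P(X < 6.4): A: 1; B: 0.297872.
By total probability, P(X < 6.4) = 0.64·1 + 0.36·0.297872 = 0.747234.

0.7472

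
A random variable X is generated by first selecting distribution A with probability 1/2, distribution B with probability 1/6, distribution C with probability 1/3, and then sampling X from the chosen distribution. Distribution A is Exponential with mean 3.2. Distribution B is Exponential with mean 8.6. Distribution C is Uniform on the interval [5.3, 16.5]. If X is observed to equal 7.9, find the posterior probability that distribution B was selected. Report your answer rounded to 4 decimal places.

Likelihoods f(7.9 | ·): A: 0.0264658; B: 0.0464041; C: 0.0892857.
Posterior ∝ prior × likelihood. Numerator for B: 0.166667·0.0464041 = 0.00773402.
Normalizing constant: 0.5·0.0264658 + 0.166667·0.0464041 + 0.333333·0.0892857 = 0.0507288.
P(B | observation) = 0.00773402 / 0.0507288 = 0.152458.

0.1525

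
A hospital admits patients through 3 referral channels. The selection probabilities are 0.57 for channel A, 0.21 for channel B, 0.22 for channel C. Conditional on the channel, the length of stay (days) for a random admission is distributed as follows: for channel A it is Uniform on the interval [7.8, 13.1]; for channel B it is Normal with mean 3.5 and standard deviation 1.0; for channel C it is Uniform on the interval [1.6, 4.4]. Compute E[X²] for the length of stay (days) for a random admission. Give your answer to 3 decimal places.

68.486

For each component E[X²] = Var + (mean)², giving A: 111.543; B: 13.25; C: 9.65333.
Overall E[X²] = 0.57·111.543 + 0.21·13.25 + 0.22·9.65333 = 68.4859.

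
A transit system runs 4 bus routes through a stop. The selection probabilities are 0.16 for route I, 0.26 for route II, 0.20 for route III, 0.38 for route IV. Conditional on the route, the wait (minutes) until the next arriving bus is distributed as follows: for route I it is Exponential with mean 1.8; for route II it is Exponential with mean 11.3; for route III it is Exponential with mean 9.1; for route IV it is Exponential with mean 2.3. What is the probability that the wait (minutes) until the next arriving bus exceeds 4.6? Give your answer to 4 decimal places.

0.3575

Conditional on each route, P(X > 4.6): I: 0.0776491; II: 0.665591; III: 0.603207; IV: 0.135335.
By total probability, P(X > 4.6) = 0.16·0.0776491 + 0.26·0.665591 + 0.2·0.603207 + 0.38·0.135335 = 0.357546.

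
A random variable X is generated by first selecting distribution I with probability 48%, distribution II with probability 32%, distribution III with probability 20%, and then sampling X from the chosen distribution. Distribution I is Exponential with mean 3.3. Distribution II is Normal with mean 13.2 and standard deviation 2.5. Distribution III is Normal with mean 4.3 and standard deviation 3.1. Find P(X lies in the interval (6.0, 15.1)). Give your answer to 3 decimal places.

0.379

Conditional on each component, P(6.0 < X < 15.1): I: 0.152022; II: 0.774384; III: 0.291466.
By total probability, P(6.0 < X < 15.1) = 0.48·0.152022 + 0.32·0.774384 + 0.2·0.291466 = 0.379067.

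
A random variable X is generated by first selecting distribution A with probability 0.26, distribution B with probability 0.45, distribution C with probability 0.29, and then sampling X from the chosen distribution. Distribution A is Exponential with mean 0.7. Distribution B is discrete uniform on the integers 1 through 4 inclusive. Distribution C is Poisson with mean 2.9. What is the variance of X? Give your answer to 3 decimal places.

Per component, A: μ=0.7, E[X²]=0.98; B: μ=2.5, E[X²]=7.5; C: μ=2.9, E[X²]=11.31.
E[X] = 0.26·0.7 + 0.45·2.5 + 0.29·2.9 = 2.148.
E[X²] = 0.26·0.98 + 0.45·7.5 + 0.29·11.31 = 6.9097.
Var(X) = E[X²] − (E[X])² = 6.9097 − 4.6139 = 2.2958.

2.296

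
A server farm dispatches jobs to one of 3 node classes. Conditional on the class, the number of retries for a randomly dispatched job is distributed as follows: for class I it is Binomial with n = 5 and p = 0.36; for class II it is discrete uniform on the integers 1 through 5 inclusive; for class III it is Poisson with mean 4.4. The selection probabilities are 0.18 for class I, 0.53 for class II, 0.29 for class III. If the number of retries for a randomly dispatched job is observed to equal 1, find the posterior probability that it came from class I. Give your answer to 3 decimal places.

Likelihoods P(X=1 | ·): I: 0.30199; II: 0.2; III: 0.0540203.
Posterior ∝ prior × likelihood. Numerator for I: 0.18·0.30199 = 0.0543582.
Normalizing constant: 0.18·0.30199 + 0.53·0.2 + 0.29·0.0540203 = 0.176024.
P(I | observation) = 0.0543582 / 0.176024 = 0.308811.

0.309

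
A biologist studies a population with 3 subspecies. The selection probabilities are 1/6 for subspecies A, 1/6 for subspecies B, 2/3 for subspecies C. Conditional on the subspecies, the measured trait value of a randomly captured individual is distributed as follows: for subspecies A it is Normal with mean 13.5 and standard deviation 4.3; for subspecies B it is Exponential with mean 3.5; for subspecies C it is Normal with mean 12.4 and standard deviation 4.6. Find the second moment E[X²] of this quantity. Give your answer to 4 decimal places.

154.1533

For each component E[X²] = Var + (mean)², giving A: 200.74; B: 24.5; C: 174.92.
Overall E[X²] = 0.166667·200.74 + 0.166667·24.5 + 0.666667·174.92 = 154.153.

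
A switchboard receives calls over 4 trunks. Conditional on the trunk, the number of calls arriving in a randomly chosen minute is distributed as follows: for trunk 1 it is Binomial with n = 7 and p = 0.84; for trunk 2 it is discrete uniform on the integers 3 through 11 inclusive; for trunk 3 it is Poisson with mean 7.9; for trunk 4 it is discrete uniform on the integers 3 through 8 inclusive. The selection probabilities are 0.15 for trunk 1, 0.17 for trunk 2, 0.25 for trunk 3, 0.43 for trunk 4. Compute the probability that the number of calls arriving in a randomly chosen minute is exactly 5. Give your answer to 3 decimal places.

0.148

Conditional on each trunk, P(X = 5): 1: 0.224831; 2: 0.111111; 3: 0.0950666; 4: 0.166667.
By total probability, P(X = 5) = 0.15·0.224831 + 0.17·0.111111 + 0.25·0.0950666 + 0.43·0.166667 = 0.148047.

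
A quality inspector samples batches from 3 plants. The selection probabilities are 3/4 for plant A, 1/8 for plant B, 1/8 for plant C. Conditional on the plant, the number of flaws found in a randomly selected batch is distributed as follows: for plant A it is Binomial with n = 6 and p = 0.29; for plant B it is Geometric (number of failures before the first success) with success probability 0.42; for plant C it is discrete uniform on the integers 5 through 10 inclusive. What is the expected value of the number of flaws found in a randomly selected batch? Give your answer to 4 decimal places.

2.4151

Component means — A: 1.74; B: 1.38095; C: 7.5.
E[X] = 0.75·1.74 + 0.125·1.38095 + 0.125·7.5 = 2.41512.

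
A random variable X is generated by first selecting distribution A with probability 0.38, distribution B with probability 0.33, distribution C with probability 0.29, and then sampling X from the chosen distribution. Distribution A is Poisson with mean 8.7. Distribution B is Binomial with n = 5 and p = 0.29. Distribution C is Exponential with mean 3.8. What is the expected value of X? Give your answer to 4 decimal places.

4.8865

Component means — A: 8.7; B: 1.45; C: 3.8.
E[X] = 0.38·8.7 + 0.33·1.45 + 0.29·3.8 = 4.8865.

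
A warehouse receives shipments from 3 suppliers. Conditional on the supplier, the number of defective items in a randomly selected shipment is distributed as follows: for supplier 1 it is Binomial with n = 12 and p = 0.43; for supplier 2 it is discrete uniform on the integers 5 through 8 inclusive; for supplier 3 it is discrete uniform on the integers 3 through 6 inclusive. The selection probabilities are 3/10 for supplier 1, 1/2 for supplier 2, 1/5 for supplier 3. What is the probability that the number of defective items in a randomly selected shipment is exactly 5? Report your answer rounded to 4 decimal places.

Conditional on each supplier, P(X = 5): 1: 0.22761; 2: 0.25; 3: 0.25.
By total probability, P(X = 5) = 0.3·0.22761 + 0.5·0.25 + 0.2·0.25 = 0.243283.

0.2433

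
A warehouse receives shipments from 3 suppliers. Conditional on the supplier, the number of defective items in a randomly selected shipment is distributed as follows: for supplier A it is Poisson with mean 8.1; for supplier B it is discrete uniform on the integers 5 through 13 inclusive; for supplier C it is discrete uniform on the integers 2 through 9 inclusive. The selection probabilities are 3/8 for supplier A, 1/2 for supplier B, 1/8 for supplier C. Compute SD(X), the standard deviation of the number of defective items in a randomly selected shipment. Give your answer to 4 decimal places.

Per component, A: μ=8.1, E[X²]=73.71; B: μ=9, E[X²]=87.6667; C: μ=5.5, E[X²]=35.5.
E[X] = 0.375·8.1 + 0.5·9 + 0.125·5.5 = 8.225.
E[X²] = 0.375·73.71 + 0.5·87.6667 + 0.125·35.5 = 75.9121.
Var(X) = E[X²] − (E[X])² = 75.9121 − 67.6506 = 8.26146.
SD(X) = √8.26146 = 2.87428.

2.8743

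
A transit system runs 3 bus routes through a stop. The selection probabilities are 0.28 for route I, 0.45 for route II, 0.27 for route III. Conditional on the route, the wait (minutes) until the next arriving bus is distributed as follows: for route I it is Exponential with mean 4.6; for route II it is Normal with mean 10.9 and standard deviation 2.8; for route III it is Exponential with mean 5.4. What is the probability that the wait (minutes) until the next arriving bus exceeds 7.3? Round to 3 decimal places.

0.532

Conditional on each route, P(X > 7.3): I: 0.204547; II: 0.900729; III: 0.258761.
By total probability, P(X > 7.3) = 0.28·0.204547 + 0.45·0.900729 + 0.27·0.258761 = 0.532466.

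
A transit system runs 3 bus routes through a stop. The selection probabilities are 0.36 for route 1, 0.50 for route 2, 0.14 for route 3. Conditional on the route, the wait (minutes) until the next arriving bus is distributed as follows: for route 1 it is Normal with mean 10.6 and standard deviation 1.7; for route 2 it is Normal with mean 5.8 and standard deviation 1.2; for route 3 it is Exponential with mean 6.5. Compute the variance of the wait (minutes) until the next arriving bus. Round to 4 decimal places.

12.7041

Per component, 1: μ=10.6, E[X²]=115.25; 2: μ=5.8, E[X²]=35.08; 3: μ=6.5, E[X²]=84.5.
E[X] = 0.36·10.6 + 0.5·5.8 + 0.14·6.5 = 7.626.
E[X²] = 0.36·115.25 + 0.5·35.08 + 0.14·84.5 = 70.86.
Var(X) = E[X²] − (E[X])² = 70.86 − 58.1559 = 12.7041.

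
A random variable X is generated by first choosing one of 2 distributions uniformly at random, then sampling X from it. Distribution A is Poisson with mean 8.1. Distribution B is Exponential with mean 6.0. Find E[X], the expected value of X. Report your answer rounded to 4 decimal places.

Component means — A: 8.1; B: 6.
E[X] = 0.5·8.1 + 0.5·6 = 7.05.

7.0500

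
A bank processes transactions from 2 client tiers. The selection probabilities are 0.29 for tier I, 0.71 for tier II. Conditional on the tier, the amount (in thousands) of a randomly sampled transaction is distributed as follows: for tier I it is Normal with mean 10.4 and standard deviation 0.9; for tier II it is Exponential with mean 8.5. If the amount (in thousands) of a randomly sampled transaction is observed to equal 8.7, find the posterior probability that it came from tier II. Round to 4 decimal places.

Likelihoods f(8.7 | ·): I: 0.0744574; II: 0.0422735.
Posterior ∝ prior × likelihood. Numerator for II: 0.71·0.0422735 = 0.0300142.
Normalizing constant: 0.29·0.0744574 + 0.71·0.0422735 = 0.0516068.
P(II | observation) = 0.0300142 / 0.0516068 = 0.581593.

0.5816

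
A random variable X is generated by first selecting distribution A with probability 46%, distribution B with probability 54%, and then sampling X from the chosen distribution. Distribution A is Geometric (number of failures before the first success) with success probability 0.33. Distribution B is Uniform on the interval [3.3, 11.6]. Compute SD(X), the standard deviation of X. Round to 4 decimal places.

3.6368

Per component, A: μ=2.0303, E[X²]=10.2746; B: μ=7.45, E[X²]=61.2433.
E[X] = 0.46·2.0303 + 0.54·7.45 = 4.95694.
E[X²] = 0.46·10.2746 + 0.54·61.2433 = 37.7977.
Var(X) = E[X²] − (E[X])² = 37.7977 − 24.5712 = 13.2265.
SD(X) = √13.2265 = 3.63682.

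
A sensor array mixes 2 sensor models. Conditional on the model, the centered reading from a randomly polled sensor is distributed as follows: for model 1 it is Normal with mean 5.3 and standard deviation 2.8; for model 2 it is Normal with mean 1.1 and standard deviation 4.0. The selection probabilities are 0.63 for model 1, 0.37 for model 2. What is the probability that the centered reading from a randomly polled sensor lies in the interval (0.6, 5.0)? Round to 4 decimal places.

0.4012

Conditional on each model, P(0.6 < X < 5.0): 1: 0.41072; 2: 0.384958.
By total probability, P(0.6 < X < 5.0) = 0.63·0.41072 + 0.37·0.384958 = 0.401188.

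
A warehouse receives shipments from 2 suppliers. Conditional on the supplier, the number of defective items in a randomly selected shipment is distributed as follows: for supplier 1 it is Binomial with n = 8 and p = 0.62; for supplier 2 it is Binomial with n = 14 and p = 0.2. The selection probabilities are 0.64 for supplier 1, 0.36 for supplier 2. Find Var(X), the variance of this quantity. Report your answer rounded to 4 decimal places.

Per component, 1: μ=4.96, E[X²]=26.4864; 2: μ=2.8, E[X²]=10.08.
E[X] = 0.64·4.96 + 0.36·2.8 = 4.1824.
E[X²] = 0.64·26.4864 + 0.36·10.08 = 20.5801.
Var(X) = E[X²] − (E[X])² = 20.5801 − 17.4925 = 3.08763.

3.0876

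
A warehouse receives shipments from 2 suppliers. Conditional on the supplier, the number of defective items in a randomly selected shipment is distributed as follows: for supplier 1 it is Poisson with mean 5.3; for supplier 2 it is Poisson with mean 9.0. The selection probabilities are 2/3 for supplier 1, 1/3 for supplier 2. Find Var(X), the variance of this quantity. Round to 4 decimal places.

Per component, 1: μ=5.3, E[X²]=33.39; 2: μ=9, E[X²]=90.
E[X] = 0.666667·5.3 + 0.333333·9 = 6.53333.
E[X²] = 0.666667·33.39 + 0.333333·90 = 52.26.
Var(X) = E[X²] − (E[X])² = 52.26 − 42.6844 = 9.57556.

9.5756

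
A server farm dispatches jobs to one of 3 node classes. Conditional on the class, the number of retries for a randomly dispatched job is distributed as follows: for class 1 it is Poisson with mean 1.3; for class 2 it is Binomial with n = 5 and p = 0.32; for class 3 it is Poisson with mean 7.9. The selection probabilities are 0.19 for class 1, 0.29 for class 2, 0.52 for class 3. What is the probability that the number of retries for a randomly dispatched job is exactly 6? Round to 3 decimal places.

Conditional on each class, P(X = 6): 1: 0.00182703; 2: 0; 3: 0.125171.
By total probability, P(X = 6) = 0.19·0.00182703 + 0.29·0 + 0.52·0.125171 = 0.065436.

0.065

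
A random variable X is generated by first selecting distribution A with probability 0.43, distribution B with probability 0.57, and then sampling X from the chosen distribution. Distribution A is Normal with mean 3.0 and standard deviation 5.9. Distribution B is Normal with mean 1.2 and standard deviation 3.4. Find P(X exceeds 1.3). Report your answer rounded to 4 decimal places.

0.5421

Conditional on each component, P(X > 1.3): A: 0.613379; B: 0.488268.
By total probability, P(X > 1.3) = 0.43·0.613379 + 0.57·0.488268 = 0.542066.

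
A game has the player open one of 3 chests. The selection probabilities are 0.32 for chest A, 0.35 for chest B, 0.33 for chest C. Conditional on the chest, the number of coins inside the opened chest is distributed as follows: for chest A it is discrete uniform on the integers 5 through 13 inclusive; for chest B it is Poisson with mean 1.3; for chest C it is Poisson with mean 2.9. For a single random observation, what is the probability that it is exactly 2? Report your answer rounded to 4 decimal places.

Conditional on each chest, P(X = 2): A: 0; B: 0.230289; C: 0.231373.
By total probability, P(X = 2) = 0.32·0 + 0.35·0.230289 + 0.33·0.231373 = 0.156954.

0.1570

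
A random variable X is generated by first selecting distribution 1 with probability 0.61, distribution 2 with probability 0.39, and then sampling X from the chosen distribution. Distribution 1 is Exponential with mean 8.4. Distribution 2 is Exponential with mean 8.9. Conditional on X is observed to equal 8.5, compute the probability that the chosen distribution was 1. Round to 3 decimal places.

Likelihoods f(8.5 | ·): 1: 0.0432769; 2: 0.0432349.
Posterior ∝ prior × likelihood. Numerator for 1: 0.61·0.0432769 = 0.0263989.
Normalizing constant: 0.61·0.0432769 + 0.39·0.0432349 = 0.0432605.
P(1 | observation) = 0.0263989 / 0.0432605 = 0.610231.

0.610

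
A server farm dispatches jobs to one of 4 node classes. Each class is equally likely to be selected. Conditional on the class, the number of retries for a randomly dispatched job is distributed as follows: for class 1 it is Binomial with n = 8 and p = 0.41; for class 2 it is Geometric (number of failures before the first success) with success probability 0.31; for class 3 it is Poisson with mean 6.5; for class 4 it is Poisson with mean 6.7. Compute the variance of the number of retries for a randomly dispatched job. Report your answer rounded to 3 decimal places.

Per component, 1: μ=3.28, E[X²]=12.6936; 2: μ=2.22581, E[X²]=12.1342; 3: μ=6.5, E[X²]=48.75; 4: μ=6.7, E[X²]=51.59.
E[X] = 0.25·3.28 + 0.25·2.22581 + 0.25·6.5 + 0.25·6.7 = 4.67645.
E[X²] = 0.25·12.6936 + 0.25·12.1342 + 0.25·48.75 + 0.25·51.59 = 31.292.
Var(X) = E[X²] − (E[X])² = 31.292 − 21.8692 = 9.42276.

9.423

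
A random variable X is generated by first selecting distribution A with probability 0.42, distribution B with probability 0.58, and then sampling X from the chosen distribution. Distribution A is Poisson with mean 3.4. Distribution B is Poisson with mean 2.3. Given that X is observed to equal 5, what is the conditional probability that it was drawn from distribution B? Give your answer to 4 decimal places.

0.3702

Likelihoods P(X=5 | ·): A: 0.126361; B: 0.053775.
Posterior ∝ prior × likelihood. Numerator for B: 0.58·0.053775 = 0.0311895.
Normalizing constant: 0.42·0.126361 + 0.58·0.053775 = 0.084261.
P(B | observation) = 0.0311895 / 0.084261 = 0.370154.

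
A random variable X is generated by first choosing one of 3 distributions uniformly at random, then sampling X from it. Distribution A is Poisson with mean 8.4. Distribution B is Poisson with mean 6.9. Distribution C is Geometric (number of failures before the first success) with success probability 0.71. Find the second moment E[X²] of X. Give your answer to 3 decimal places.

For each component E[X²] = Var + (mean)², giving A: 78.96; B: 54.51; C: 0.742115.
Overall E[X²] = 0.333333·78.96 + 0.333333·54.51 + 0.333333·0.742115 = 44.7374.

44.737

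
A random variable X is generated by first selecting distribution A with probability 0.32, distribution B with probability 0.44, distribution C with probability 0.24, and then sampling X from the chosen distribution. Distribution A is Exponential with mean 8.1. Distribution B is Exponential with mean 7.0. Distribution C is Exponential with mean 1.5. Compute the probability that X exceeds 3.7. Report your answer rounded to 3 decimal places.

0.482

Conditional on each component, P(X > 3.7): A: 0.633313; B: 0.589446; C: 0.0848673.
By total probability, P(X > 3.7) = 0.32·0.633313 + 0.44·0.589446 + 0.24·0.0848673 = 0.482385.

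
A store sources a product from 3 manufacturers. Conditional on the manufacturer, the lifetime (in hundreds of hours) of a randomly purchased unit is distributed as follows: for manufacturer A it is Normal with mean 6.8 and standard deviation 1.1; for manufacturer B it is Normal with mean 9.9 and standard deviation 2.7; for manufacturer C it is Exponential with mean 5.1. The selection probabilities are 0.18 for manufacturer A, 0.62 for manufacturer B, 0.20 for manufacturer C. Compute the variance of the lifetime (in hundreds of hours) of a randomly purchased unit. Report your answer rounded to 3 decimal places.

13.973

Per component, A: μ=6.8, E[X²]=47.45; B: μ=9.9, E[X²]=105.3; C: μ=5.1, E[X²]=52.02.
E[X] = 0.18·6.8 + 0.62·9.9 + 0.2·5.1 = 8.382.
E[X²] = 0.18·47.45 + 0.62·105.3 + 0.2·52.02 = 84.231.
Var(X) = E[X²] − (E[X])² = 84.231 − 70.2579 = 13.9731.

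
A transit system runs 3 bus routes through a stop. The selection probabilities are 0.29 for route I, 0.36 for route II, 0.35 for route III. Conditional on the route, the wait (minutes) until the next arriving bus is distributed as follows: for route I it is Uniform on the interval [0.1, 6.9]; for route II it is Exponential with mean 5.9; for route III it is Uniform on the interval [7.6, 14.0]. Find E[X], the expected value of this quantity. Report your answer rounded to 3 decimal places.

Component means — I: 3.5; II: 5.9; III: 10.8.
E[X] = 0.29·3.5 + 0.36·5.9 + 0.35·10.8 = 6.919.

6.919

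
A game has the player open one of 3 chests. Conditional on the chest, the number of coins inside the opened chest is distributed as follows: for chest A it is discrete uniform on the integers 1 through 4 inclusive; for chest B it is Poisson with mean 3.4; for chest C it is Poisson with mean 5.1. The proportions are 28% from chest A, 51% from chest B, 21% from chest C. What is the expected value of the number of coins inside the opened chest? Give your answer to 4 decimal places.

Component means — A: 2.5; B: 3.4; C: 5.1.
E[X] = 0.28·2.5 + 0.51·3.4 + 0.21·5.1 = 3.505.

3.5050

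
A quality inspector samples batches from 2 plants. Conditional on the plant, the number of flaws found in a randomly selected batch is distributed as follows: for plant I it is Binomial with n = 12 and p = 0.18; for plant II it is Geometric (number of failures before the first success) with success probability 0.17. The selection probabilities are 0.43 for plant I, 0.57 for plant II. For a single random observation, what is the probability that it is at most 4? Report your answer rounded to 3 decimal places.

Conditional on each plant, P(X ≤ 4): I: 0.951069; II: 0.606096.
By total probability, P(X ≤ 4) = 0.43·0.951069 + 0.57·0.606096 = 0.754435.

0.754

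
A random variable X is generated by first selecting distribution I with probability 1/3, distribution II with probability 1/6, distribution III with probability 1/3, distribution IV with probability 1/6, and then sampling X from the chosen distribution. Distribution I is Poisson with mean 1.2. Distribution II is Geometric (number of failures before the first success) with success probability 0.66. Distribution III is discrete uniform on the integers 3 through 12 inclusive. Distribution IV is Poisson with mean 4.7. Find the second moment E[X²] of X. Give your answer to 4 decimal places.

For each component E[X²] = Var + (mean)², giving I: 2.64; II: 1.04591; III: 64.5; IV: 26.79.
Overall E[X²] = 0.333333·2.64 + 0.166667·1.04591 + 0.333333·64.5 + 0.166667·26.79 = 27.0193.

27.0193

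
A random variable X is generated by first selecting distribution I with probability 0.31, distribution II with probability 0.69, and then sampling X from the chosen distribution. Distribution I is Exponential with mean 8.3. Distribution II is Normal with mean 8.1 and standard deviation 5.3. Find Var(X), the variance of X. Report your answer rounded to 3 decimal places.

40.747

Per component, I: μ=8.3, E[X²]=137.78; II: μ=8.1, E[X²]=93.7.
E[X] = 0.31·8.3 + 0.69·8.1 = 8.162.
E[X²] = 0.31·137.78 + 0.69·93.7 = 107.365.
Var(X) = E[X²] − (E[X])² = 107.365 − 66.6182 = 40.7466.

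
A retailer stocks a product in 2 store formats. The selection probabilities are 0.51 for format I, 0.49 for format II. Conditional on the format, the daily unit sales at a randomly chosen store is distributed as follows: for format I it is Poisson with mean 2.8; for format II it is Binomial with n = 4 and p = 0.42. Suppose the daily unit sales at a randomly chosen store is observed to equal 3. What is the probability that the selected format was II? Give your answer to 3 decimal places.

0.426

Likelihoods P(X=3 | ·): I: 0.222484; II: 0.171884.
Posterior ∝ prior × likelihood. Numerator for II: 0.49·0.171884 = 0.0842232.
Normalizing constant: 0.51·0.222484 + 0.49·0.171884 = 0.19769.
P(II | observation) = 0.0842232 / 0.19769 = 0.426037.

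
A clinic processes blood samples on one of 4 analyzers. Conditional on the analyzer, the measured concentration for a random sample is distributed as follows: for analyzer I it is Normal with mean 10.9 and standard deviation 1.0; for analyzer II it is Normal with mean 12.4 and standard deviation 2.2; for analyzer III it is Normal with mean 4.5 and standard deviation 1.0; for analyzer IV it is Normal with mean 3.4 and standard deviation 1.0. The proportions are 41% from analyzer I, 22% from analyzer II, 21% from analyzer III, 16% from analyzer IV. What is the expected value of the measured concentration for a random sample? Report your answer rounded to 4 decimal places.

Component means — I: 10.9; II: 12.4; III: 4.5; IV: 3.4.
E[X] = 0.41·10.9 + 0.22·12.4 + 0.21·4.5 + 0.16·3.4 = 8.686.

8.6860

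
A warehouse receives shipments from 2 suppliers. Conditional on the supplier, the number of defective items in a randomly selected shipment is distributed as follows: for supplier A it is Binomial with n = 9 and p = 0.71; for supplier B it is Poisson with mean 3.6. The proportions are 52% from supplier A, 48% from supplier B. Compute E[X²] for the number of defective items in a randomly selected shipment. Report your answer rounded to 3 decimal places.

For each component E[X²] = Var + (mean)², giving A: 42.6852; B: 16.56.
Overall E[X²] = 0.52·42.6852 + 0.48·16.56 = 30.1451.

30.145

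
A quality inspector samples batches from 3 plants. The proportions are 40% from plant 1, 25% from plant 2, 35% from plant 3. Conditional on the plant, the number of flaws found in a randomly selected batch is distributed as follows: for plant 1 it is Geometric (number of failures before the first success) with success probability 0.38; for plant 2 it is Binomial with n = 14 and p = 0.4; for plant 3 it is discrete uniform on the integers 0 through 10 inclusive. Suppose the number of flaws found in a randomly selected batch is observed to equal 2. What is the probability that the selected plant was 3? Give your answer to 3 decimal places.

0.324

Likelihoods P(X=2 | ·): 1: 0.146072; 2: 0.031694; 3: 0.0909091.
Posterior ∝ prior × likelihood. Numerator for 3: 0.35·0.0909091 = 0.0318182.
Normalizing constant: 0.4·0.146072 + 0.25·0.031694 + 0.35·0.0909091 = 0.0981705.
P(3 | observation) = 0.0318182 / 0.0981705 = 0.324112.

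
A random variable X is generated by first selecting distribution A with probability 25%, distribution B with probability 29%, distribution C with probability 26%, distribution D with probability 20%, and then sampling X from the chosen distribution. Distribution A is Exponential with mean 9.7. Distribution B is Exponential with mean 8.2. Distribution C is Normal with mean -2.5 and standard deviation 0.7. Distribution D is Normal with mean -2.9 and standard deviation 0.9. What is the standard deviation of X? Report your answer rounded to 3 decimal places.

8.768

Per component, A: μ=9.7, E[X²]=188.18; B: μ=8.2, E[X²]=134.48; C: μ=-2.5, E[X²]=6.74; D: μ=-2.9, E[X²]=9.22.
E[X] = 0.25·9.7 + 0.29·8.2 + 0.26·-2.5 + 0.2·-2.9 = 3.573.
E[X²] = 0.25·188.18 + 0.29·134.48 + 0.26·6.74 + 0.2·9.22 = 89.6406.
Var(X) = E[X²] − (E[X])² = 89.6406 − 12.7663 = 76.8743.
SD(X) = √76.8743 = 8.7678.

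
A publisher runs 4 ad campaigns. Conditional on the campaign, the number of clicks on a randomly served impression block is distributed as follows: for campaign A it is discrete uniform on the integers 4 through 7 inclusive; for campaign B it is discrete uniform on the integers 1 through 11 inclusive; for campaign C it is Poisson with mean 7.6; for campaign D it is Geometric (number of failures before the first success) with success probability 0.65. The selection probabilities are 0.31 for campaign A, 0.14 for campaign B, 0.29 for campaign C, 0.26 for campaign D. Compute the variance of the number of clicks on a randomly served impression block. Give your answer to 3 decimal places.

11.548

Per component, A: μ=5.5, E[X²]=31.5; B: μ=6, E[X²]=46; C: μ=7.6, E[X²]=65.36; D: μ=0.538462, E[X²]=1.11834.
E[X] = 0.31·5.5 + 0.14·6 + 0.29·7.6 + 0.26·0.538462 = 4.889.
E[X²] = 0.31·31.5 + 0.14·46 + 0.29·65.36 + 0.26·1.11834 = 35.4502.
Var(X) = E[X²] − (E[X])² = 35.4502 − 23.9023 = 11.5478.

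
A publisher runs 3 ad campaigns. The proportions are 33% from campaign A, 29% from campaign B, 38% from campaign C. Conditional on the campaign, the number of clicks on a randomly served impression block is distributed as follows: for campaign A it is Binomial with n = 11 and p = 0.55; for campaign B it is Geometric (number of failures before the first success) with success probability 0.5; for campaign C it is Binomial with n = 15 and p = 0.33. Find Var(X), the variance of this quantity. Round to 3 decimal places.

Per component, A: μ=6.05, E[X²]=39.325; B: μ=1, E[X²]=3; C: μ=4.95, E[X²]=27.819.
E[X] = 0.33·6.05 + 0.29·1 + 0.38·4.95 = 4.1675.
E[X²] = 0.33·39.325 + 0.29·3 + 0.38·27.819 = 24.4185.
Var(X) = E[X²] − (E[X])² = 24.4185 − 17.3681 = 7.05041.

7.050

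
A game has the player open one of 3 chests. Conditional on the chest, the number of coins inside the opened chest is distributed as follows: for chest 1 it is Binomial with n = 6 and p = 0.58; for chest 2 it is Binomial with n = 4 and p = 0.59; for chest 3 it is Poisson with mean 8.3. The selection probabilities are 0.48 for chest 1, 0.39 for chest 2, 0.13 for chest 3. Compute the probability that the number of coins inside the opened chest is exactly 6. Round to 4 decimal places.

Conditional on each chest, P(X = 6): 1: 0.0380687; 2: 0; 3: 0.112847.
By total probability, P(X = 6) = 0.48·0.0380687 + 0.39·0 + 0.13·0.112847 = 0.0329431.

0.0329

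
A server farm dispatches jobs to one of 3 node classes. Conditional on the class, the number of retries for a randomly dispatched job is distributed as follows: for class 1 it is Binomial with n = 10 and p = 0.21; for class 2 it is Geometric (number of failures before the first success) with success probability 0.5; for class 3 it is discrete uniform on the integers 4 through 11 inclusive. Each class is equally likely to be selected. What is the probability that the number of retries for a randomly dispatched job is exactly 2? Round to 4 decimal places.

Conditional on each class, P(X = 2): 1: 0.30107; 2: 0.125; 3: 0.
By total probability, P(X = 2) = 0.333333·0.30107 + 0.333333·0.125 + 0.333333·0 = 0.142023.

0.1420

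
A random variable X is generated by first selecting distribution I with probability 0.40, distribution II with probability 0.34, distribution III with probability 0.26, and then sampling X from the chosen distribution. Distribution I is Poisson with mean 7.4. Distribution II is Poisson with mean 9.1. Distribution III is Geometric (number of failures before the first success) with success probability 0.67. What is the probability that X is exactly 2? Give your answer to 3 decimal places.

Conditional on each component, P(X = 2): I: 0.0167361; II: 0.00462352; III: 0.072963.
By total probability, P(X = 2) = 0.4·0.0167361 + 0.34·0.00462352 + 0.26·0.072963 = 0.0272368.

0.027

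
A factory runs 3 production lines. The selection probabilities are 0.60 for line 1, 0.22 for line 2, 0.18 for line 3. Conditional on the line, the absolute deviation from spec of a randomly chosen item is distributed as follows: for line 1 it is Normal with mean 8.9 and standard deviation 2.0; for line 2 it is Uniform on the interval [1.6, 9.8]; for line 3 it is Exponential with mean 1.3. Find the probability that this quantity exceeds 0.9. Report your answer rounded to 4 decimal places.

0.9101

Conditional on each line, P(X > 0.9): 1: 0.999968; 2: 1; 3: 0.50042.
By total probability, P(X > 0.9) = 0.6·0.999968 + 0.22·1 + 0.18·0.50042 = 0.910057.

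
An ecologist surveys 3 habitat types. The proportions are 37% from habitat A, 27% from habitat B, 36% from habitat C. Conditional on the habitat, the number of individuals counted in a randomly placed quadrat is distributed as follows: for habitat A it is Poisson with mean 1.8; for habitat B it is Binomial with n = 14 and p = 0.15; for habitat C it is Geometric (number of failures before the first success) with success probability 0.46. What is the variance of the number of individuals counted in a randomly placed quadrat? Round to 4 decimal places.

Per component, A: μ=1.8, E[X²]=5.04; B: μ=2.1, E[X²]=6.195; C: μ=1.17391, E[X²]=3.93006.
E[X] = 0.37·1.8 + 0.27·2.1 + 0.36·1.17391 = 1.65561.
E[X²] = 0.37·5.04 + 0.27·6.195 + 0.36·3.93006 = 4.95227.
Var(X) = E[X²] − (E[X])² = 4.95227 − 2.74104 = 2.21123.

2.2112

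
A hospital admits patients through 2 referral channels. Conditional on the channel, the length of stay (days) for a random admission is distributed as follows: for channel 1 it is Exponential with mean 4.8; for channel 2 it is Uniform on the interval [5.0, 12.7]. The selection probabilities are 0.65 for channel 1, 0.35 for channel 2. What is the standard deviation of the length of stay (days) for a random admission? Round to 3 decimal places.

Per component, 1: μ=4.8, E[X²]=46.08; 2: μ=8.85, E[X²]=83.2633.
E[X] = 0.65·4.8 + 0.35·8.85 = 6.2175.
E[X²] = 0.65·46.08 + 0.35·83.2633 = 59.0942.
Var(X) = E[X²] − (E[X])² = 59.0942 − 38.6573 = 20.4369.
SD(X) = √20.4369 = 4.52071.

4.521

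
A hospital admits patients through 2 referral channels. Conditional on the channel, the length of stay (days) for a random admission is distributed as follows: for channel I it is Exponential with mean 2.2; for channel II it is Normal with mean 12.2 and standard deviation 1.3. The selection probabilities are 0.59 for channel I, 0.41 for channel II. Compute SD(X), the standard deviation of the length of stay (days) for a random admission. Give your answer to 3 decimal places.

Per component, I: μ=2.2, E[X²]=9.68; II: μ=12.2, E[X²]=150.53.
E[X] = 0.59·2.2 + 0.41·12.2 = 6.3.
E[X²] = 0.59·9.68 + 0.41·150.53 = 67.4285.
Var(X) = E[X²] − (E[X])² = 67.4285 − 39.69 = 27.7385.
SD(X) = √27.7385 = 5.26674.

5.267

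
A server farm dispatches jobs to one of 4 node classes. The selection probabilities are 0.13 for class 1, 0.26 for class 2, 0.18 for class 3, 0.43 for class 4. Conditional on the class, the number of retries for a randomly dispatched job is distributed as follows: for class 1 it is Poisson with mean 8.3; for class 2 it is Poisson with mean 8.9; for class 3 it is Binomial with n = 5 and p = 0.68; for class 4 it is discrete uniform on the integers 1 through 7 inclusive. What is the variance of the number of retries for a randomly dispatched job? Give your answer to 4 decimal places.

Per component, 1: μ=8.3, E[X²]=77.19; 2: μ=8.9, E[X²]=88.11; 3: μ=3.4, E[X²]=12.648; 4: μ=4, E[X²]=20.
E[X] = 0.13·8.3 + 0.26·8.9 + 0.18·3.4 + 0.43·4 = 5.725.
E[X²] = 0.13·77.19 + 0.26·88.11 + 0.18·12.648 + 0.43·20 = 43.8199.
Var(X) = E[X²] − (E[X])² = 43.8199 − 32.7756 = 11.0443.

11.0443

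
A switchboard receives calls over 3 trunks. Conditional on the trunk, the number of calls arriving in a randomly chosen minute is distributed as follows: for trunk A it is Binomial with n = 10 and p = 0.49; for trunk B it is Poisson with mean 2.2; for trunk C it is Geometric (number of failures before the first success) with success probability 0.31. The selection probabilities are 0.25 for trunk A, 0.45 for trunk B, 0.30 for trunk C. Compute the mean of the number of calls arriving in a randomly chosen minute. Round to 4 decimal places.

2.8827

Component means — A: 4.9; B: 2.2; C: 2.22581.
E[X] = 0.25·4.9 + 0.45·2.2 + 0.3·2.22581 = 2.88274.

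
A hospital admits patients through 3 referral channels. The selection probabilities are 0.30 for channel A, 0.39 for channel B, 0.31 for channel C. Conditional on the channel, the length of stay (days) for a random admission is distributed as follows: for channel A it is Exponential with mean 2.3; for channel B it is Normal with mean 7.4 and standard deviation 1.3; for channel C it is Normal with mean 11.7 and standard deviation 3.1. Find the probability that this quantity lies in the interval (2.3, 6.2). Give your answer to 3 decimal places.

0.171

Conditional on each channel, P(2.3 < X < 6.2): A: 0.300381; B: 0.17794; C: 0.0368019.
By total probability, P(2.3 < X < 6.2) = 0.3·0.300381 + 0.39·0.17794 + 0.31·0.0368019 = 0.170919.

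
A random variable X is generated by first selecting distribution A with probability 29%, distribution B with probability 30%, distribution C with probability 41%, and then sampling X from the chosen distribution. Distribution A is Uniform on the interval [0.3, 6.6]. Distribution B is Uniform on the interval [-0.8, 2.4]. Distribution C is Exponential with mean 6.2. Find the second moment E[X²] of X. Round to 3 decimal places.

36.380

For each component E[X²] = Var + (mean)², giving A: 15.21; B: 1.49333; C: 76.88.
Overall E[X²] = 0.29·15.21 + 0.3·1.49333 + 0.41·76.88 = 36.3797.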